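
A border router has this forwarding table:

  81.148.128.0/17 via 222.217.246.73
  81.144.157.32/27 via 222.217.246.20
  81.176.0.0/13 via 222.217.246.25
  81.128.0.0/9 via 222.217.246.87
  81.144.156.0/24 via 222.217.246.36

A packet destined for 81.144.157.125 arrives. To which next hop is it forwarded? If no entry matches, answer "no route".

222.217.246.87

Routes whose prefix contains 81.144.157.125:
  81.128.0.0/9 (81.128.0.0 - 81.255.255.255) -> 222.217.246.87
More-specific entries that do NOT match:
  81.144.157.32/27 (81.144.157.32 - 81.144.157.63) does not contain 81.144.157.125
  81.144.156.0/24 (81.144.156.0 - 81.144.156.255) does not contain 81.144.157.125
  81.148.128.0/17 (81.148.128.0 - 81.148.255.255) does not contain 81.144.157.125
  81.176.0.0/13 (81.176.0.0 - 81.183.255.255) does not contain 81.144.157.125
Longest matching prefix is /9 -> next hop 222.217.246.87.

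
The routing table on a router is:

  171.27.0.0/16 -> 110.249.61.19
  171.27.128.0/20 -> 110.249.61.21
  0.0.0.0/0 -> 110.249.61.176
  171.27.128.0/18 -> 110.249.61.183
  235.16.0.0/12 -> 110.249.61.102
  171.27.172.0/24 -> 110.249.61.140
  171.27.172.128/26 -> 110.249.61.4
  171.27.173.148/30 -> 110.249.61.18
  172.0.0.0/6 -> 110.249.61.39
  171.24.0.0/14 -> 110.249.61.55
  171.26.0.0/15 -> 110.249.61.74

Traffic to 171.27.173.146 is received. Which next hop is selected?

110.249.61.183

Routes whose prefix contains 171.27.173.146:
  0.0.0.0/0 (default, matches everything) -> 110.249.61.176
  171.24.0.0/14 (171.24.0.0 - 171.27.255.255) -> 110.249.61.55
  171.26.0.0/15 (171.26.0.0 - 171.27.255.255) -> 110.249.61.74
  171.27.0.0/16 (171.27.0.0 - 171.27.255.255) -> 110.249.61.19
  171.27.128.0/18 (171.27.128.0 - 171.27.191.255) -> 110.249.61.183
More-specific entries that do NOT match:
  171.27.173.148/30 (171.27.173.148 - 171.27.173.151) does not contain 171.27.173.146
  171.27.172.128/26 (171.27.172.128 - 171.27.172.191) does not contain 171.27.173.146
  171.27.172.0/24 (171.27.172.0 - 171.27.172.255) does not contain 171.27.173.146
  171.27.128.0/20 (171.27.128.0 - 171.27.143.255) does not contain 171.27.173.146
Longest matching prefix is /18 -> next hop 110.249.61.183.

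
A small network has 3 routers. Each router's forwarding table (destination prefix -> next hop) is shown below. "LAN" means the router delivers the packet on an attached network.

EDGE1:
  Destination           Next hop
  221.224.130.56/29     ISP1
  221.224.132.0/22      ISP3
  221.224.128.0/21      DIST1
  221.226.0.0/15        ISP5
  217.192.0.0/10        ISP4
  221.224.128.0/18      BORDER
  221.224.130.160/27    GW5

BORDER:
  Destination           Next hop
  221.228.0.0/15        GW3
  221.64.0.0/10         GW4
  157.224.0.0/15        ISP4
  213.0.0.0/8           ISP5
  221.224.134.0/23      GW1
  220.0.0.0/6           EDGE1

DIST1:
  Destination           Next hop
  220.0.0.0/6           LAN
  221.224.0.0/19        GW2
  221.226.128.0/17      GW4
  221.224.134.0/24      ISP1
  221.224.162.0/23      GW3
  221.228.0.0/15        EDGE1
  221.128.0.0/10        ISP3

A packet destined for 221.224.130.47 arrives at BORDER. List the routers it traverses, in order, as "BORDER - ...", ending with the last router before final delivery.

BORDER - EDGE1 - DIST1

At BORDER: longest match for 221.224.130.47 is 220.0.0.0/6 -> EDGE1
At EDGE1: longest match for 221.224.130.47 is 221.224.128.0/21 -> DIST1
At DIST1: longest match for 221.224.130.47 is 220.0.0.0/6 -> LAN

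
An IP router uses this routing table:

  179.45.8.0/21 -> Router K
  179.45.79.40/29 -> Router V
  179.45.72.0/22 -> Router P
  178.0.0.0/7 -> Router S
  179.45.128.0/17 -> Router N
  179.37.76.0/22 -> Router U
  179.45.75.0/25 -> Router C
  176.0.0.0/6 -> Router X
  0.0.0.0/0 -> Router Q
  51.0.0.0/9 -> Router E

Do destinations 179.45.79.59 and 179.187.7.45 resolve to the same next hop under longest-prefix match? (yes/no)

179.45.79.59: longest match 178.0.0.0/7 -> Router S
179.187.7.45: longest match 178.0.0.0/7 -> Router S

yes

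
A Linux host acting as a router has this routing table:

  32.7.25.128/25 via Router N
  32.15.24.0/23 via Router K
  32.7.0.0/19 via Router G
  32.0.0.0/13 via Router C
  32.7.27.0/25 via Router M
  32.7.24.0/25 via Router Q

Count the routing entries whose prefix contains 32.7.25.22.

Prefixes containing 32.7.25.22:
  32.0.0.0/13 (32.0.0.0 - 32.7.255.255)
  32.7.0.0/19 (32.7.0.0 - 32.7.31.255)
Total matching entries: 2.

2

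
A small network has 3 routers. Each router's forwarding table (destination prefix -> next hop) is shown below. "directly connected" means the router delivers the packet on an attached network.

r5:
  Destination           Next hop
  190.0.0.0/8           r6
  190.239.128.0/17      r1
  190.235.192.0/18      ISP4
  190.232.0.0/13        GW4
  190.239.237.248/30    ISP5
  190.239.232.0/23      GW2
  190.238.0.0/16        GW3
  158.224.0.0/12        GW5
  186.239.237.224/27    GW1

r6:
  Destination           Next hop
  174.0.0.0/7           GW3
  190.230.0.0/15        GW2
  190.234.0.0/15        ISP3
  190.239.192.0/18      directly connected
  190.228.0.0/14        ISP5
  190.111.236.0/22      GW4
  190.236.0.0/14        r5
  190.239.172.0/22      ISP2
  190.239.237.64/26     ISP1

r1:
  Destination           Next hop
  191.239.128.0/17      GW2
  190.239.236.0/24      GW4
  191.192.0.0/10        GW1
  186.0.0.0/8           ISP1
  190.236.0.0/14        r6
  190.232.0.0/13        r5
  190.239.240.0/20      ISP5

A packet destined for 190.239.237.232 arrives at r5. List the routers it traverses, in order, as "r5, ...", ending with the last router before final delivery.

At r5: longest match for 190.239.237.232 is 190.239.128.0/17 -> r1
At r1: longest match for 190.239.237.232 is 190.236.0.0/14 -> r6
At r6: longest match for 190.239.237.232 is 190.239.192.0/18 -> directly connected

r5, r1, r6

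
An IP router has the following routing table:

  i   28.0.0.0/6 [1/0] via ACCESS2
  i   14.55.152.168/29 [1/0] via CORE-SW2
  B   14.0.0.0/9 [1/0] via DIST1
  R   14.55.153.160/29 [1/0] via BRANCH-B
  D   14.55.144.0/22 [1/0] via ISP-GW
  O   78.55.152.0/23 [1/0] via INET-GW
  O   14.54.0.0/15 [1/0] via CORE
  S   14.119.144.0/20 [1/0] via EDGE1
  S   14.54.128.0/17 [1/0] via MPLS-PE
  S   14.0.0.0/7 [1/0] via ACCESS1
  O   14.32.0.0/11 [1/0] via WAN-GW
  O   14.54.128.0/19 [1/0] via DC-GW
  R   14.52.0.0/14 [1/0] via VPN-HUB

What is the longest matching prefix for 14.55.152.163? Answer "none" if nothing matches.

14.54.0.0/15

Entries matching 14.55.152.163:
  14.0.0.0/7 (14.0.0.0 - 15.255.255.255)
  14.0.0.0/9 (14.0.0.0 - 14.127.255.255)
  14.32.0.0/11 (14.32.0.0 - 14.63.255.255)
  14.52.0.0/14 (14.52.0.0 - 14.55.255.255)
  14.54.0.0/15 (14.54.0.0 - 14.55.255.255)
Most specific is 14.54.0.0/15.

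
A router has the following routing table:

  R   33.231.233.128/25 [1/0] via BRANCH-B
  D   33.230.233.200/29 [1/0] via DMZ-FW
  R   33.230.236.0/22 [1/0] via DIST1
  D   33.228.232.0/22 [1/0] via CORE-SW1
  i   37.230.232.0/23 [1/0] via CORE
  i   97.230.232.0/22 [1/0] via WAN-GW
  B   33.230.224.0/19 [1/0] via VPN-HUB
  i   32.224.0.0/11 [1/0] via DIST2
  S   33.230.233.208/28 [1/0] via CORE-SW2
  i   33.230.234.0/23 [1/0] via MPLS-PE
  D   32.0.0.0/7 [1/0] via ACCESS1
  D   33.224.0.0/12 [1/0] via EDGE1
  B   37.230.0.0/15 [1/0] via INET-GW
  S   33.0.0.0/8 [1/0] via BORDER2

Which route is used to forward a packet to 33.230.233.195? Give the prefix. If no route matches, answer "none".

33.230.224.0/19

Entries matching 33.230.233.195:
  32.0.0.0/7 (32.0.0.0 - 33.255.255.255)
  33.0.0.0/8 (33.0.0.0 - 33.255.255.255)
  33.224.0.0/12 (33.224.0.0 - 33.239.255.255)
  33.230.224.0/19 (33.230.224.0 - 33.230.255.255)
Most specific is 33.230.224.0/19.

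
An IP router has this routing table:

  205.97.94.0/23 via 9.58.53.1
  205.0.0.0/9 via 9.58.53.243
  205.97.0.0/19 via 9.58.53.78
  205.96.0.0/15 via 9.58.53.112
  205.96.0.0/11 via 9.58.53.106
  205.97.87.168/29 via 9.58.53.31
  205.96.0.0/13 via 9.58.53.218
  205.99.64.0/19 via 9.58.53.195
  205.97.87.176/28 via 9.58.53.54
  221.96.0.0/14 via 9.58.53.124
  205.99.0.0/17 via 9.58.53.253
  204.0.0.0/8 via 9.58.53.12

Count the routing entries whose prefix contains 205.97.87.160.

Prefixes containing 205.97.87.160:
  205.0.0.0/9 (205.0.0.0 - 205.127.255.255)
  205.96.0.0/11 (205.96.0.0 - 205.127.255.255)
  205.96.0.0/13 (205.96.0.0 - 205.103.255.255)
  205.96.0.0/15 (205.96.0.0 - 205.97.255.255)
Total matching entries: 4.

4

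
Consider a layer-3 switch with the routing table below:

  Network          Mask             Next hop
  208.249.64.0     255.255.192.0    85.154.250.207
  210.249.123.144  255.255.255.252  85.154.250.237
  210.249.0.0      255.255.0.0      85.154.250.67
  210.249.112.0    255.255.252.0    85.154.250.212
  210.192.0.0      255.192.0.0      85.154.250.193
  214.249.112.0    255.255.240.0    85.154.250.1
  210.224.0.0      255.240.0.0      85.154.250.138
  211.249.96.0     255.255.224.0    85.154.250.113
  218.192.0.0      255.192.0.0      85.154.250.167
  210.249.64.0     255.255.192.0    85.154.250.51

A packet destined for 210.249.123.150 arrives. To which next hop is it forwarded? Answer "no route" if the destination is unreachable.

Routes whose prefix contains 210.249.123.150:
  210.192.0.0/10 (210.192.0.0 - 210.255.255.255) -> 85.154.250.193
  210.249.0.0/16 (210.249.0.0 - 210.249.255.255) -> 85.154.250.67
  210.249.64.0/18 (210.249.64.0 - 210.249.127.255) -> 85.154.250.51
More-specific entries that do NOT match:
  210.249.123.144/30 (210.249.123.144 - 210.249.123.147) does not contain 210.249.123.150
  210.249.112.0/22 (210.249.112.0 - 210.249.115.255) does not contain 210.249.123.150
  214.249.112.0/20 (214.249.112.0 - 214.249.127.255) does not contain 210.249.123.150
  211.249.96.0/19 (211.249.96.0 - 211.249.127.255) does not contain 210.249.123.150
Longest matching prefix is /18 -> next hop 85.154.250.51.

85.154.250.51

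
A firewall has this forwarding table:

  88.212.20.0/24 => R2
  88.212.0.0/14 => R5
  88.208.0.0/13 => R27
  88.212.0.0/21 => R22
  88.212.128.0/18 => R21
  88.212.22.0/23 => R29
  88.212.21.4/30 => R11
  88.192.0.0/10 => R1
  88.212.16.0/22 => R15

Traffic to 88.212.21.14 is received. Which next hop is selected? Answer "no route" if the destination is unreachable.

Routes whose prefix contains 88.212.21.14:
  88.192.0.0/10 (88.192.0.0 - 88.255.255.255) -> R1
  88.208.0.0/13 (88.208.0.0 - 88.215.255.255) -> R27
  88.212.0.0/14 (88.212.0.0 - 88.215.255.255) -> R5
More-specific entries that do NOT match:
  88.212.21.4/30 (88.212.21.4 - 88.212.21.7) does not contain 88.212.21.14
  88.212.20.0/24 (88.212.20.0 - 88.212.20.255) does not contain 88.212.21.14
  88.212.22.0/23 (88.212.22.0 - 88.212.23.255) does not contain 88.212.21.14
  88.212.16.0/22 (88.212.16.0 - 88.212.19.255) does not contain 88.212.21.14
  88.212.0.0/21 (88.212.0.0 - 88.212.7.255) does not contain 88.212.21.14
  88.212.128.0/18 (88.212.128.0 - 88.212.191.255) does not contain 88.212.21.14
Longest matching prefix is /14 -> next hop R5.

R5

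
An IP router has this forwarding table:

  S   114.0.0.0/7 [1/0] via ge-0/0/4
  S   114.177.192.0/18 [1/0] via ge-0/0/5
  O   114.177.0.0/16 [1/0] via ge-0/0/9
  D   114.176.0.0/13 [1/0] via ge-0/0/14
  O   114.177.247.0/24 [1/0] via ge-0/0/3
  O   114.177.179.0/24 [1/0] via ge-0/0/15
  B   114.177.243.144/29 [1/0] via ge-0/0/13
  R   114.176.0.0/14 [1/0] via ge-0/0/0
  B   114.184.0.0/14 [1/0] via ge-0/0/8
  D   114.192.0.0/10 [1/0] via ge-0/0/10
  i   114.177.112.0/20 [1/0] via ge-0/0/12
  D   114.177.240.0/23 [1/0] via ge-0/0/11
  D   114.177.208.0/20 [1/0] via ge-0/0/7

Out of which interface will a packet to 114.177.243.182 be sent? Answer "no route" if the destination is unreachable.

Routes whose prefix contains 114.177.243.182:
  114.0.0.0/7 (114.0.0.0 - 115.255.255.255) -> ge-0/0/4
  114.176.0.0/13 (114.176.0.0 - 114.183.255.255) -> ge-0/0/14
  114.176.0.0/14 (114.176.0.0 - 114.179.255.255) -> ge-0/0/0
  114.177.0.0/16 (114.177.0.0 - 114.177.255.255) -> ge-0/0/9
  114.177.192.0/18 (114.177.192.0 - 114.177.255.255) -> ge-0/0/5
More-specific entries that do NOT match:
  114.177.243.144/29 (114.177.243.144 - 114.177.243.151) does not contain 114.177.243.182
  114.177.247.0/24 (114.177.247.0 - 114.177.247.255) does not contain 114.177.243.182
  114.177.179.0/24 (114.177.179.0 - 114.177.179.255) does not contain 114.177.243.182
  114.177.240.0/23 (114.177.240.0 - 114.177.241.255) does not contain 114.177.243.182
  114.177.112.0/20 (114.177.112.0 - 114.177.127.255) does not contain 114.177.243.182
  114.177.208.0/20 (114.177.208.0 - 114.177.223.255) does not contain 114.177.243.182
Longest matching prefix is /18 -> interface ge-0/0/5.

ge-0/0/5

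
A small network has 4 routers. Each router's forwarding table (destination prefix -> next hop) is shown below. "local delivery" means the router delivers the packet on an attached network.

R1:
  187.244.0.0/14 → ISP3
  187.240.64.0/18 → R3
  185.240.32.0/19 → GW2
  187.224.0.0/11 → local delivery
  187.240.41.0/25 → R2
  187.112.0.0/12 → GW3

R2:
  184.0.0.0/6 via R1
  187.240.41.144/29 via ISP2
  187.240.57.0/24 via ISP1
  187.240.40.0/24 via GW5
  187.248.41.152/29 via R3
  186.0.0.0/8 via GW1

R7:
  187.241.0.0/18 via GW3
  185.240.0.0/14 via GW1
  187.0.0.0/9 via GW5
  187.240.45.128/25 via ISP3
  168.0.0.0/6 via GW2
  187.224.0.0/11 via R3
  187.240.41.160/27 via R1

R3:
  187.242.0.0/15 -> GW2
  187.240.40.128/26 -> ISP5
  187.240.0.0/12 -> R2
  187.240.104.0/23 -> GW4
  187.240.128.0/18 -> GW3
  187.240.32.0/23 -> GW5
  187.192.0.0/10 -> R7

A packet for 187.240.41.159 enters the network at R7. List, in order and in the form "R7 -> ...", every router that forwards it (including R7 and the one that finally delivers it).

At R7: longest match for 187.240.41.159 is 187.224.0.0/11 -> R3
At R3: longest match for 187.240.41.159 is 187.240.0.0/12 -> R2
At R2: longest match for 187.240.41.159 is 184.0.0.0/6 -> R1
At R1: longest match for 187.240.41.159 is 187.224.0.0/11 -> local delivery

R7 -> R3 -> R2 -> R1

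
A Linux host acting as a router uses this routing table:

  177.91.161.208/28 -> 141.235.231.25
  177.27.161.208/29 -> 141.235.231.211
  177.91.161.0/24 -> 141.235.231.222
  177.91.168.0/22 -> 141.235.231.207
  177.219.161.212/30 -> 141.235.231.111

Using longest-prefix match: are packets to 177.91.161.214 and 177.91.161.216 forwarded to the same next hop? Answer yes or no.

yes

177.91.161.214: longest match 177.91.161.208/28 -> 141.235.231.25
177.91.161.216: longest match 177.91.161.208/28 -> 141.235.231.25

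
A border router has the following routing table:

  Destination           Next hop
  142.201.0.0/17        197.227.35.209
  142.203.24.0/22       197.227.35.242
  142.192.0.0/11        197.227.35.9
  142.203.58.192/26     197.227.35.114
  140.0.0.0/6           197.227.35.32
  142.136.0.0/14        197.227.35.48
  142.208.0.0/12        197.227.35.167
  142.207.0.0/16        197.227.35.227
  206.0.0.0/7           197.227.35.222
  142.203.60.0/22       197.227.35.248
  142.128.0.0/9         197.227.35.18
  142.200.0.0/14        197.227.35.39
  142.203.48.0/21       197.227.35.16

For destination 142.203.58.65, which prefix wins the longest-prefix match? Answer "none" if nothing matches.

Entries matching 142.203.58.65:
  140.0.0.0/6 (140.0.0.0 - 143.255.255.255)
  142.128.0.0/9 (142.128.0.0 - 142.255.255.255)
  142.192.0.0/11 (142.192.0.0 - 142.223.255.255)
  142.200.0.0/14 (142.200.0.0 - 142.203.255.255)
Most specific is 142.200.0.0/14.

142.200.0.0/14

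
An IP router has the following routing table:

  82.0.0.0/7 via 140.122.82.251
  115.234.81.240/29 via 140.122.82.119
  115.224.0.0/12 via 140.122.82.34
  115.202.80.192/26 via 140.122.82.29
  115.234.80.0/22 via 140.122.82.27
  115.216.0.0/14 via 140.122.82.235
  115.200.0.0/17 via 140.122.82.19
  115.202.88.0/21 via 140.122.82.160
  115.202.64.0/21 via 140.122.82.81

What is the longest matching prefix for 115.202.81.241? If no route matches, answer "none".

115.202.81.241 is outside every listed prefix and there is no default route.

none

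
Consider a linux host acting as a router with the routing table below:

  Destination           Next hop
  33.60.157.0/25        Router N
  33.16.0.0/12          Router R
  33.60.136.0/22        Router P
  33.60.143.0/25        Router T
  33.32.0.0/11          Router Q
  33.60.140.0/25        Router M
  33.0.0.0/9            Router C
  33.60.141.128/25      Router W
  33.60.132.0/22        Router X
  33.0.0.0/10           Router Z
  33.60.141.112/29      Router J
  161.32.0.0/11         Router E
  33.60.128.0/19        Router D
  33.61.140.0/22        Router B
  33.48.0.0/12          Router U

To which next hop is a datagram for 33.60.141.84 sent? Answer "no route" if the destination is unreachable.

Routes whose prefix contains 33.60.141.84:
  33.0.0.0/9 (33.0.0.0 - 33.127.255.255) -> Router C
  33.0.0.0/10 (33.0.0.0 - 33.63.255.255) -> Router Z
  33.32.0.0/11 (33.32.0.0 - 33.63.255.255) -> Router Q
  33.48.0.0/12 (33.48.0.0 - 33.63.255.255) -> Router U
  33.60.128.0/19 (33.60.128.0 - 33.60.159.255) -> Router D
More-specific entries that do NOT match:
  33.60.141.112/29 (33.60.141.112 - 33.60.141.119) does not contain 33.60.141.84
  33.60.157.0/25 (33.60.157.0 - 33.60.157.127) does not contain 33.60.141.84
  33.60.143.0/25 (33.60.143.0 - 33.60.143.127) does not contain 33.60.141.84
  33.60.140.0/25 (33.60.140.0 - 33.60.140.127) does not contain 33.60.141.84
  33.60.141.128/25 (33.60.141.128 - 33.60.141.255) does not contain 33.60.141.84
  33.60.136.0/22 (33.60.136.0 - 33.60.139.255) does not contain 33.60.141.84
  33.60.132.0/22 (33.60.132.0 - 33.60.135.255) does not contain 33.60.141.84
  33.61.140.0/22 (33.61.140.0 - 33.61.143.255) does not contain 33.60.141.84
Longest matching prefix is /19 -> next hop Router D.

Router D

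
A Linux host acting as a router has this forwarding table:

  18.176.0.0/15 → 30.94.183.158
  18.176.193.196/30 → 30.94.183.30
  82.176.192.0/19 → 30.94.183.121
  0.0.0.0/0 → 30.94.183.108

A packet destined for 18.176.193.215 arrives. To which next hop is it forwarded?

30.94.183.158

Routes whose prefix contains 18.176.193.215:
  0.0.0.0/0 (default, matches everything) -> 30.94.183.108
  18.176.0.0/15 (18.176.0.0 - 18.177.255.255) -> 30.94.183.158
More-specific entries that do NOT match:
  18.176.193.196/30 (18.176.193.196 - 18.176.193.199) does not contain 18.176.193.215
  82.176.192.0/19 (82.176.192.0 - 82.176.223.255) does not contain 18.176.193.215
Longest matching prefix is /15 -> next hop 30.94.183.158.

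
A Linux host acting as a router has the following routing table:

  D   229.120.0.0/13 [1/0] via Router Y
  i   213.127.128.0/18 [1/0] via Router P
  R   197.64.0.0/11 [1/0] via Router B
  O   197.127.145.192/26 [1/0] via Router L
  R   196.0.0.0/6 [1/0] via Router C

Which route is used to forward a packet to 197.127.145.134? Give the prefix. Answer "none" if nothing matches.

196.0.0.0/6

Entries matching 197.127.145.134:
  196.0.0.0/6 (196.0.0.0 - 199.255.255.255)
Most specific is 196.0.0.0/6.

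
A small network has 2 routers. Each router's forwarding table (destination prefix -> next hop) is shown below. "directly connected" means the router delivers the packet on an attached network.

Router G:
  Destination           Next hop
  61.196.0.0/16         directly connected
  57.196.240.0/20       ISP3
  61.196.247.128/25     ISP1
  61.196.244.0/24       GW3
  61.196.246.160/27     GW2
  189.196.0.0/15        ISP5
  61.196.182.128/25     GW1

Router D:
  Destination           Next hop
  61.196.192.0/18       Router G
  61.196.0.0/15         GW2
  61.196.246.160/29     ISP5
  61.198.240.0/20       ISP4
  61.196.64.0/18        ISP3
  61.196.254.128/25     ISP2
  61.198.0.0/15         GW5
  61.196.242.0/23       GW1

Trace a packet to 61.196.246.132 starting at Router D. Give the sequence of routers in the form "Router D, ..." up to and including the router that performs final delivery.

At Router D: longest match for 61.196.246.132 is 61.196.192.0/18 -> Router G
At Router G: longest match for 61.196.246.132 is 61.196.0.0/16 -> directly connected

Router D, Router G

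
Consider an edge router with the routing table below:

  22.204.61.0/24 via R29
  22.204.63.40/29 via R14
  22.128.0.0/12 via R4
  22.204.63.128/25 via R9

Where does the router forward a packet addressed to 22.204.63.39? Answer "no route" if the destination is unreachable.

No entry's prefix contains 22.204.63.39; there is no default route.

no route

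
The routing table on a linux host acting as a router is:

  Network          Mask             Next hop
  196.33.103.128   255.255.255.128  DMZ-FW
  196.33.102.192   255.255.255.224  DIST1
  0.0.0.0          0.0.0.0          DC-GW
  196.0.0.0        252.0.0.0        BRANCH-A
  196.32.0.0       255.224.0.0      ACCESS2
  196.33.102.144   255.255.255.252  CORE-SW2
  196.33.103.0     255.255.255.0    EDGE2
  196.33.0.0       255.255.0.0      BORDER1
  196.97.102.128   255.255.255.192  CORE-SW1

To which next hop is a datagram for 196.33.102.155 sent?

Routes whose prefix contains 196.33.102.155:
  0.0.0.0/0 (default, matches everything) -> DC-GW
  196.0.0.0/6 (196.0.0.0 - 199.255.255.255) -> BRANCH-A
  196.32.0.0/11 (196.32.0.0 - 196.63.255.255) -> ACCESS2
  196.33.0.0/16 (196.33.0.0 - 196.33.255.255) -> BORDER1
More-specific entries that do NOT match:
  196.33.102.144/30 (196.33.102.144 - 196.33.102.147) does not contain 196.33.102.155
  196.33.102.192/27 (196.33.102.192 - 196.33.102.223) does not contain 196.33.102.155
  196.97.102.128/26 (196.97.102.128 - 196.97.102.191) does not contain 196.33.102.155
  196.33.103.128/25 (196.33.103.128 - 196.33.103.255) does not contain 196.33.102.155
  196.33.103.0/24 (196.33.103.0 - 196.33.103.255) does not contain 196.33.102.155
Longest matching prefix is /16 -> next hop BORDER1.

BORDER1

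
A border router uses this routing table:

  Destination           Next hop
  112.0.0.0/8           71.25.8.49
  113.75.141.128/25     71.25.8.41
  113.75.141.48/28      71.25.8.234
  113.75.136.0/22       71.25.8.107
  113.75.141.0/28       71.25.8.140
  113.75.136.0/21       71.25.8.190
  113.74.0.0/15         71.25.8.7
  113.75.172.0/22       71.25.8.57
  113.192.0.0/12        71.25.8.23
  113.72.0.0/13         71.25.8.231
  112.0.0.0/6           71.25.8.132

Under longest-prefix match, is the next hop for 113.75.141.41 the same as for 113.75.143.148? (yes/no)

yes

113.75.141.41: longest match 113.75.136.0/21 -> 71.25.8.190
113.75.143.148: longest match 113.75.136.0/21 -> 71.25.8.190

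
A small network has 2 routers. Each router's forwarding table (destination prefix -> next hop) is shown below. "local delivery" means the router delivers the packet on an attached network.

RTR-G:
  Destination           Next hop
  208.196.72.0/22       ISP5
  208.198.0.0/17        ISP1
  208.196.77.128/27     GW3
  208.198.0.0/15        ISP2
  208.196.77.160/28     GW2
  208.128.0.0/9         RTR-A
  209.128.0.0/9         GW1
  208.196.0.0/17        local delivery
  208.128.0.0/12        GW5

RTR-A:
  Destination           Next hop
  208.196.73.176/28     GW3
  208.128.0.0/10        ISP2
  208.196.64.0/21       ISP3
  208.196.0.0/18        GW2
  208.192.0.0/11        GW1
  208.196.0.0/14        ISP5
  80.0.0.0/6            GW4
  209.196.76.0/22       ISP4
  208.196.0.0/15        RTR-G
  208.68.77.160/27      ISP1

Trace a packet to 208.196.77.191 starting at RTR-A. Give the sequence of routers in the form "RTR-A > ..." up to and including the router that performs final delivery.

RTR-A > RTR-G

At RTR-A: longest match for 208.196.77.191 is 208.196.0.0/15 -> RTR-G
At RTR-G: longest match for 208.196.77.191 is 208.196.0.0/17 -> local delivery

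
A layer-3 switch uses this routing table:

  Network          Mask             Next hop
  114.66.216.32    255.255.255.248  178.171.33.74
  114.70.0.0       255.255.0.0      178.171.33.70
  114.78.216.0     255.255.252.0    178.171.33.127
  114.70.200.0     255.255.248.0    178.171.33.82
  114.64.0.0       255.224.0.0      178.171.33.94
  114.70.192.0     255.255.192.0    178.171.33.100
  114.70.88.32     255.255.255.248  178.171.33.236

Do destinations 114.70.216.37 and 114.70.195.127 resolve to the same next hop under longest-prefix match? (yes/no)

114.70.216.37: longest match 114.70.192.0/18 -> 178.171.33.100
114.70.195.127: longest match 114.70.192.0/18 -> 178.171.33.100

yes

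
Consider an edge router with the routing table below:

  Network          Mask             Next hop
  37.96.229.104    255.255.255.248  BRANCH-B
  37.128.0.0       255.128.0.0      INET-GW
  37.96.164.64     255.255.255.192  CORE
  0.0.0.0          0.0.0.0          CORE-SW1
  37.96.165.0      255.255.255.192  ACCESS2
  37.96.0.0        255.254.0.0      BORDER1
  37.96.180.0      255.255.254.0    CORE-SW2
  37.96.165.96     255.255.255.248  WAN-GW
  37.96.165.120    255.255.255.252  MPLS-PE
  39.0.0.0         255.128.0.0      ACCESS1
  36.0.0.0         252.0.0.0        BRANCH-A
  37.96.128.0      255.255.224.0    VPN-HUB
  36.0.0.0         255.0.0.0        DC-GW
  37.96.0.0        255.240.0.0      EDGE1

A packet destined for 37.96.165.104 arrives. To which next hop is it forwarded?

Routes whose prefix contains 37.96.165.104:
  0.0.0.0/0 (default, matches everything) -> CORE-SW1
  36.0.0.0/6 (36.0.0.0 - 39.255.255.255) -> BRANCH-A
  37.96.0.0/12 (37.96.0.0 - 37.111.255.255) -> EDGE1
  37.96.0.0/15 (37.96.0.0 - 37.97.255.255) -> BORDER1
More-specific entries that do NOT match:
  37.96.165.120/30 (37.96.165.120 - 37.96.165.123) does not contain 37.96.165.104
  37.96.229.104/29 (37.96.229.104 - 37.96.229.111) does not contain 37.96.165.104
  37.96.165.96/29 (37.96.165.96 - 37.96.165.103) does not contain 37.96.165.104
  37.96.164.64/26 (37.96.164.64 - 37.96.164.127) does not contain 37.96.165.104
  37.96.165.0/26 (37.96.165.0 - 37.96.165.63) does not contain 37.96.165.104
  37.96.180.0/23 (37.96.180.0 - 37.96.181.255) does not contain 37.96.165.104
  37.96.128.0/19 (37.96.128.0 - 37.96.159.255) does not contain 37.96.165.104
Longest matching prefix is /15 -> next hop BORDER1.

BORDER1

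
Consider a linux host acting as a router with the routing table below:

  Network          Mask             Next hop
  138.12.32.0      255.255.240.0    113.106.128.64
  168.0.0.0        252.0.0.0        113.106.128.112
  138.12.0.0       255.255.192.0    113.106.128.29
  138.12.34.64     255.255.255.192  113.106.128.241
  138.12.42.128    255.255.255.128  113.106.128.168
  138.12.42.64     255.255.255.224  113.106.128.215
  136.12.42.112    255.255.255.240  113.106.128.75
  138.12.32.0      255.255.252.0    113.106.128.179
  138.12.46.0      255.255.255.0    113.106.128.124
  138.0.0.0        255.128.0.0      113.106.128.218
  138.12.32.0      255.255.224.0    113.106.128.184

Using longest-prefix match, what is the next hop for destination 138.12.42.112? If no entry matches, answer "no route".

113.106.128.64

Routes whose prefix contains 138.12.42.112:
  138.0.0.0/9 (138.0.0.0 - 138.127.255.255) -> 113.106.128.218
  138.12.0.0/18 (138.12.0.0 - 138.12.63.255) -> 113.106.128.29
  138.12.32.0/19 (138.12.32.0 - 138.12.63.255) -> 113.106.128.184
  138.12.32.0/20 (138.12.32.0 - 138.12.47.255) -> 113.106.128.64
More-specific entries that do NOT match:
  136.12.42.112/28 (136.12.42.112 - 136.12.42.127) does not contain 138.12.42.112
  138.12.42.64/27 (138.12.42.64 - 138.12.42.95) does not contain 138.12.42.112
  138.12.34.64/26 (138.12.34.64 - 138.12.34.127) does not contain 138.12.42.112
  138.12.42.128/25 (138.12.42.128 - 138.12.42.255) does not contain 138.12.42.112
  138.12.46.0/24 (138.12.46.0 - 138.12.46.255) does not contain 138.12.42.112
  138.12.32.0/22 (138.12.32.0 - 138.12.35.255) does not contain 138.12.42.112
Longest matching prefix is /20 -> next hop 113.106.128.64.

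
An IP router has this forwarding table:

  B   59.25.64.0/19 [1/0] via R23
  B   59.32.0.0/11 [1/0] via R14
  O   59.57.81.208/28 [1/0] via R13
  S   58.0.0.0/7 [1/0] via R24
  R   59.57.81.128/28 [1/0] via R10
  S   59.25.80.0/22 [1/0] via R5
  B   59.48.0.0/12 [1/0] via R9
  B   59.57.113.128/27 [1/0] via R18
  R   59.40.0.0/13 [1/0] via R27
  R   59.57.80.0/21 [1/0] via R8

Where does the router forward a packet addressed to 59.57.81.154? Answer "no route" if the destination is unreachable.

Routes whose prefix contains 59.57.81.154:
  58.0.0.0/7 (58.0.0.0 - 59.255.255.255) -> R24
  59.32.0.0/11 (59.32.0.0 - 59.63.255.255) -> R14
  59.48.0.0/12 (59.48.0.0 - 59.63.255.255) -> R9
  59.57.80.0/21 (59.57.80.0 - 59.57.87.255) -> R8
More-specific entries that do NOT match:
  59.57.81.208/28 (59.57.81.208 - 59.57.81.223) does not contain 59.57.81.154
  59.57.81.128/28 (59.57.81.128 - 59.57.81.143) does not contain 59.57.81.154
  59.57.113.128/27 (59.57.113.128 - 59.57.113.159) does not contain 59.57.81.154
  59.25.80.0/22 (59.25.80.0 - 59.25.83.255) does not contain 59.57.81.154
Longest matching prefix is /21 -> next hop R8.

R8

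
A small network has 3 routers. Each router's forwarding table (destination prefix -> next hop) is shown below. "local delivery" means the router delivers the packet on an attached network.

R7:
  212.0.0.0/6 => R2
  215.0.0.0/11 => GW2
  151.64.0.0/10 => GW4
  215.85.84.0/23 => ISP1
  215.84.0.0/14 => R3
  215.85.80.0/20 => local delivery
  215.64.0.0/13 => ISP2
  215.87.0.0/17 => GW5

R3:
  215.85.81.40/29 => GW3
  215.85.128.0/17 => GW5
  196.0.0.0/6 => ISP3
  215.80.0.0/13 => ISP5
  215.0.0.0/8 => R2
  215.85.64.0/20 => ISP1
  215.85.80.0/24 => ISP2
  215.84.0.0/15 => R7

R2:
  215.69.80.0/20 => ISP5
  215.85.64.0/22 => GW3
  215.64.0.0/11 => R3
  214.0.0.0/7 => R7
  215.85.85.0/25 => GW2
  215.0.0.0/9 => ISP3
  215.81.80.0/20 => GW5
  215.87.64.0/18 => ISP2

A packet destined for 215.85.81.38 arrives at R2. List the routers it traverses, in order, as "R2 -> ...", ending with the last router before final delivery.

R2 -> R3 -> R7

At R2: longest match for 215.85.81.38 is 215.64.0.0/11 -> R3
At R3: longest match for 215.85.81.38 is 215.84.0.0/15 -> R7
At R7: longest match for 215.85.81.38 is 215.85.80.0/20 -> local delivery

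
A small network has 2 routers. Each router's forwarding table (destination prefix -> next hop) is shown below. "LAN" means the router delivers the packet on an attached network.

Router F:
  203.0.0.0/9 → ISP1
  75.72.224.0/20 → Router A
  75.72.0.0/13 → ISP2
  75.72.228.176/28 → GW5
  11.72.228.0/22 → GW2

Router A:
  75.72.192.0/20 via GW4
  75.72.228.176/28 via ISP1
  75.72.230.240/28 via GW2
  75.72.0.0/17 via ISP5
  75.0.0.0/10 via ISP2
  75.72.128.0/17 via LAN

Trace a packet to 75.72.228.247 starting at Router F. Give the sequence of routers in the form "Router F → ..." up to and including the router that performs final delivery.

Router F → Router A

At Router F: longest match for 75.72.228.247 is 75.72.224.0/20 -> Router A
At Router A: longest match for 75.72.228.247 is 75.72.128.0/17 -> LAN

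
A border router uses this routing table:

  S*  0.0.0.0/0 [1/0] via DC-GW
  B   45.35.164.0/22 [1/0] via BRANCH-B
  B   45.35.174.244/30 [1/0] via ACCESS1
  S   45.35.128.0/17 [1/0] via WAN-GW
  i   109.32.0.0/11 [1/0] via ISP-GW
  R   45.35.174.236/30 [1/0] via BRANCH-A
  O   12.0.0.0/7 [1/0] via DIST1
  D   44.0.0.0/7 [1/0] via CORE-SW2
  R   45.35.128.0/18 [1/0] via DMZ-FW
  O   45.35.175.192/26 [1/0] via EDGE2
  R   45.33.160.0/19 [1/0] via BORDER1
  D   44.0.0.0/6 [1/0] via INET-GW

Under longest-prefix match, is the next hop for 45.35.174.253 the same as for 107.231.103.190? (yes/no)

no

45.35.174.253: longest match 45.35.128.0/18 -> DMZ-FW
107.231.103.190: longest match 0.0.0.0/0 -> DC-GW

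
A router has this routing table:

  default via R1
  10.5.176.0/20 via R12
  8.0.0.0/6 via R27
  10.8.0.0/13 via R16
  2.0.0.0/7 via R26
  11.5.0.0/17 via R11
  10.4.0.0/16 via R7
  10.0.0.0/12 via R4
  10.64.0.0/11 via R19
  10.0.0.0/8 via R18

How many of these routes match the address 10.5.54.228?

4

Prefixes containing 10.5.54.228:
  0.0.0.0/0 (default, matches everything)
  8.0.0.0/6 (8.0.0.0 - 11.255.255.255)
  10.0.0.0/8 (10.0.0.0 - 10.255.255.255)
  10.0.0.0/12 (10.0.0.0 - 10.15.255.255)
Total matching entries: 4.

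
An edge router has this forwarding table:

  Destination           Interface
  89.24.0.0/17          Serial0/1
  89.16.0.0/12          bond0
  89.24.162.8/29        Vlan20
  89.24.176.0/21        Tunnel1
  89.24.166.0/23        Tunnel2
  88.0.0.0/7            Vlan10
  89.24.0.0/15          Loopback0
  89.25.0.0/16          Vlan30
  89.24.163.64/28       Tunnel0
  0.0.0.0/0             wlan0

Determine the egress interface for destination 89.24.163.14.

Routes whose prefix contains 89.24.163.14:
  0.0.0.0/0 (default, matches everything) -> wlan0
  88.0.0.0/7 (88.0.0.0 - 89.255.255.255) -> Vlan10
  89.16.0.0/12 (89.16.0.0 - 89.31.255.255) -> bond0
  89.24.0.0/15 (89.24.0.0 - 89.25.255.255) -> Loopback0
More-specific entries that do NOT match:
  89.24.162.8/29 (89.24.162.8 - 89.24.162.15) does not contain 89.24.163.14
  89.24.163.64/28 (89.24.163.64 - 89.24.163.79) does not contain 89.24.163.14
  89.24.166.0/23 (89.24.166.0 - 89.24.167.255) does not contain 89.24.163.14
  89.24.176.0/21 (89.24.176.0 - 89.24.183.255) does not contain 89.24.163.14
  89.24.0.0/17 (89.24.0.0 - 89.24.127.255) does not contain 89.24.163.14
  89.25.0.0/16 (89.25.0.0 - 89.25.255.255) does not contain 89.24.163.14
Longest matching prefix is /15 -> interface Loopback0.

Loopback0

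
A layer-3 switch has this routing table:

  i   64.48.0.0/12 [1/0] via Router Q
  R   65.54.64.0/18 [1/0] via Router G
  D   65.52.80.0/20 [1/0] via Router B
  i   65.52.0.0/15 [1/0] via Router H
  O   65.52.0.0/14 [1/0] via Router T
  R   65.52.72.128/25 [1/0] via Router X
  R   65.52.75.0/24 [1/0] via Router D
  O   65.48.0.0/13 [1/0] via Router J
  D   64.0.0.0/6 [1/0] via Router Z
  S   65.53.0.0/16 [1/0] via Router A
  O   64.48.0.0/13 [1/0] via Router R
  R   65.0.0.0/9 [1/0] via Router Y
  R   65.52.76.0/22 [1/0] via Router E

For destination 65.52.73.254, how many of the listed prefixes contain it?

Prefixes containing 65.52.73.254:
  64.0.0.0/6 (64.0.0.0 - 67.255.255.255)
  65.0.0.0/9 (65.0.0.0 - 65.127.255.255)
  65.48.0.0/13 (65.48.0.0 - 65.55.255.255)
  65.52.0.0/14 (65.52.0.0 - 65.55.255.255)
  65.52.0.0/15 (65.52.0.0 - 65.53.255.255)
Total matching entries: 5.

5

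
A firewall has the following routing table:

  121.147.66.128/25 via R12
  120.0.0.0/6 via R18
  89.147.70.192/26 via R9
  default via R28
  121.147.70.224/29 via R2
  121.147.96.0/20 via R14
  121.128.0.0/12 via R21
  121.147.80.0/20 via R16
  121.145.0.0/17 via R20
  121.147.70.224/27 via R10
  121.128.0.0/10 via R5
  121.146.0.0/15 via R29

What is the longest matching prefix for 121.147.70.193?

Entries matching 121.147.70.193:
  0.0.0.0/0 (default, matches everything)
  120.0.0.0/6 (120.0.0.0 - 123.255.255.255)
  121.128.0.0/10 (121.128.0.0 - 121.191.255.255)
  121.146.0.0/15 (121.146.0.0 - 121.147.255.255)
Most specific is 121.146.0.0/15.

121.146.0.0/15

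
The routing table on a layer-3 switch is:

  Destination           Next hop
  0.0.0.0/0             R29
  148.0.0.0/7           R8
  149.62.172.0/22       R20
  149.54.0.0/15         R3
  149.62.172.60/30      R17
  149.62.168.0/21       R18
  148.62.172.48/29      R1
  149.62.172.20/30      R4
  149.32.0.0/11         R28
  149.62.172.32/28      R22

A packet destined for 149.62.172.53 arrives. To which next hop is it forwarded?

Routes whose prefix contains 149.62.172.53:
  0.0.0.0/0 (default, matches everything) -> R29
  148.0.0.0/7 (148.0.0.0 - 149.255.255.255) -> R8
  149.32.0.0/11 (149.32.0.0 - 149.63.255.255) -> R28
  149.62.168.0/21 (149.62.168.0 - 149.62.175.255) -> R18
  149.62.172.0/22 (149.62.172.0 - 149.62.175.255) -> R20
More-specific entries that do NOT match:
  149.62.172.60/30 (149.62.172.60 - 149.62.172.63) does not contain 149.62.172.53
  149.62.172.20/30 (149.62.172.20 - 149.62.172.23) does not contain 149.62.172.53
  148.62.172.48/29 (148.62.172.48 - 148.62.172.55) does not contain 149.62.172.53
  149.62.172.32/28 (149.62.172.32 - 149.62.172.47) does not contain 149.62.172.53
Longest matching prefix is /22 -> next hop R20.

R20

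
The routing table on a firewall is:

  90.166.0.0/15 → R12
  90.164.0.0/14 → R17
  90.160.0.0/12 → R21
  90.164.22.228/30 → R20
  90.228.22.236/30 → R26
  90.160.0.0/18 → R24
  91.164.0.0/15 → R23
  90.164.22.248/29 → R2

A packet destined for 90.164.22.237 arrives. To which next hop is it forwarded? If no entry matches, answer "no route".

Routes whose prefix contains 90.164.22.237:
  90.160.0.0/12 (90.160.0.0 - 90.175.255.255) -> R21
  90.164.0.0/14 (90.164.0.0 - 90.167.255.255) -> R17
More-specific entries that do NOT match:
  90.164.22.228/30 (90.164.22.228 - 90.164.22.231) does not contain 90.164.22.237
  90.228.22.236/30 (90.228.22.236 - 90.228.22.239) does not contain 90.164.22.237
  90.164.22.248/29 (90.164.22.248 - 90.164.22.255) does not contain 90.164.22.237
  90.160.0.0/18 (90.160.0.0 - 90.160.63.255) does not contain 90.164.22.237
  90.166.0.0/15 (90.166.0.0 - 90.167.255.255) does not contain 90.164.22.237
  91.164.0.0/15 (91.164.0.0 - 91.165.255.255) does not contain 90.164.22.237
Longest matching prefix is /14 -> next hop R17.

R17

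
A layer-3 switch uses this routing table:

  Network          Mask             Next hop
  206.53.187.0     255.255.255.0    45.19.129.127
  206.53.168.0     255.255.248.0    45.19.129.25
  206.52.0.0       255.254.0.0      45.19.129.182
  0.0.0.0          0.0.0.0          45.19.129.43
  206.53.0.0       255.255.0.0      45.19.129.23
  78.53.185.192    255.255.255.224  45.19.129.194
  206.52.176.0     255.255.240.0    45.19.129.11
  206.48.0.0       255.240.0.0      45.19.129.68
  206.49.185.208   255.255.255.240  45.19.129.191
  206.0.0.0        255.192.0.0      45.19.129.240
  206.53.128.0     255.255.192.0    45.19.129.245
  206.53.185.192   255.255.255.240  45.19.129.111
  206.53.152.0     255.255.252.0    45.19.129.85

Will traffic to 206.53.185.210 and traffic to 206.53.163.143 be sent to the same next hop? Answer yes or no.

206.53.185.210: longest match 206.53.128.0/18 -> 45.19.129.245
206.53.163.143: longest match 206.53.128.0/18 -> 45.19.129.245

yes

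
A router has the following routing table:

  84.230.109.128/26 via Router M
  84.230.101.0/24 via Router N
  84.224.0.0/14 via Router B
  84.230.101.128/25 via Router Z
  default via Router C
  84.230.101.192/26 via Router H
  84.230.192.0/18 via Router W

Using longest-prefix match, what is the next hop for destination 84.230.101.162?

Router Z

Routes whose prefix contains 84.230.101.162:
  0.0.0.0/0 (default, matches everything) -> Router C
  84.230.101.0/24 (84.230.101.0 - 84.230.101.255) -> Router N
  84.230.101.128/25 (84.230.101.128 - 84.230.101.255) -> Router Z
More-specific entries that do NOT match:
  84.230.109.128/26 (84.230.109.128 - 84.230.109.191) does not contain 84.230.101.162
  84.230.101.192/26 (84.230.101.192 - 84.230.101.255) does not contain 84.230.101.162
Longest matching prefix is /25 -> next hop Router Z.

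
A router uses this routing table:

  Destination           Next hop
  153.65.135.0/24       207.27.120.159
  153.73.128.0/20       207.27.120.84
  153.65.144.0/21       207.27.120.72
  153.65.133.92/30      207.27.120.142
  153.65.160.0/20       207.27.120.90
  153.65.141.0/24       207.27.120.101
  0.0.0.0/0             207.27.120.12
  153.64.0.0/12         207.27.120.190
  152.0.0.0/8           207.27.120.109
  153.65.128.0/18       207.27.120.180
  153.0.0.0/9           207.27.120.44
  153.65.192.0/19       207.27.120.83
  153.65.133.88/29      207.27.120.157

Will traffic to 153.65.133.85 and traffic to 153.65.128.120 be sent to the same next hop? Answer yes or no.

yes

153.65.133.85: longest match 153.65.128.0/18 -> 207.27.120.180
153.65.128.120: longest match 153.65.128.0/18 -> 207.27.120.180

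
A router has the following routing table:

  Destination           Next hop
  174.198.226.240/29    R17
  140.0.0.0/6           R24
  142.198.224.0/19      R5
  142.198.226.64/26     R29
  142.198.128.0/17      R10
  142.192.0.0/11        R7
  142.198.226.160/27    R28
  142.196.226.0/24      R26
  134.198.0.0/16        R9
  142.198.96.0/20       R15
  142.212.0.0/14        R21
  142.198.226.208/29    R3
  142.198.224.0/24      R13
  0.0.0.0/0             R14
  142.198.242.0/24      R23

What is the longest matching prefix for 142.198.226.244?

142.198.224.0/19

Entries matching 142.198.226.244:
  0.0.0.0/0 (default, matches everything)
  140.0.0.0/6 (140.0.0.0 - 143.255.255.255)
  142.192.0.0/11 (142.192.0.0 - 142.223.255.255)
  142.198.128.0/17 (142.198.128.0 - 142.198.255.255)
  142.198.224.0/19 (142.198.224.0 - 142.198.255.255)
Most specific is 142.198.224.0/19.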